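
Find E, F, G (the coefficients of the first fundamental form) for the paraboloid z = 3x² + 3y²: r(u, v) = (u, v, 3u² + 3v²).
E = 36*u^2 + 1;  F = 36*u*v;  G = 36*v^2 + 1

Compute partials: r_u = (1, 0, 6*u), r_v = (0, 1, 6*v). Then
  E = r_u · r_u = 36*u^2 + 1,
  F = r_u · r_v = 36*u*v,
  G = r_v · r_v = 36*v^2 + 1.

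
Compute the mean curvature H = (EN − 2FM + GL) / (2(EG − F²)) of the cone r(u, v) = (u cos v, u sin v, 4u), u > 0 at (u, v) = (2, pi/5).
H = sqrt(17)/17

With E = 17, F = 0, G = u^2, L = 0, M = 0, N = 4*sqrt(17)*u^2/(17*Abs(u)), assemble
  H = (EN − 2FM + GL) / (2(EG − F²)) = 2*sqrt(17)/(17*Abs(u)).
At (u, v) = (2, pi/5): H = sqrt(17)/17.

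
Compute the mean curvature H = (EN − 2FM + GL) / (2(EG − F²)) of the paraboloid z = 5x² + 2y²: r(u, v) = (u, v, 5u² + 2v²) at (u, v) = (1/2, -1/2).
H = 77*sqrt(30)/900

With E = 100*u^2 + 1, F = 40*u*v, G = 16*v^2 + 1, L = 10/sqrt(100*u^2 + 16*v^2 + 1), M = 0, N = 4/sqrt(100*u^2 + 16*v^2 + 1), assemble
  H = (EN − 2FM + GL) / (2(EG − F²)) = (200*u^2 + 80*v^2 + 7)/(100*u^2 + 16*v^2 + 1)^(3/2).
At (u, v) = (1/2, -1/2): H = 77*sqrt(30)/900.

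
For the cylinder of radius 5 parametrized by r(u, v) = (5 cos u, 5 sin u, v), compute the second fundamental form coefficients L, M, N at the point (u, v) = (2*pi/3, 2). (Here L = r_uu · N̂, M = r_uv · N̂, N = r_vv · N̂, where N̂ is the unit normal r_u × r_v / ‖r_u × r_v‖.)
L = -5;  M = 0;  N = 0

Compute the unit normal N̂(u, v) = (cos(u), sin(u), 0), and the second partials r_uu, r_uv, r_vv. Take dot products:
  L(u, v) = r_uu · N̂ = -5,
  M(u, v) = r_uv · N̂ = 0,
  N(u, v) = r_vv · N̂ = 0.
Evaluating at (u, v) = (2*pi/3, 2):
  L = -5, M = 0, N = 0.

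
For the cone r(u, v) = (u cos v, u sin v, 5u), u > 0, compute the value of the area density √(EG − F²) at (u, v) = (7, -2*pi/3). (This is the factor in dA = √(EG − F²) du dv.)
√(EG − F²)|_{(7, -2*pi/3)} = 7*sqrt(26)

E = 26, F = 0, G = u^2, so EG − F² = 26*u^2. Taking the positive square root: √(EG − F²) = sqrt(26)*Abs(u). At (u, v) = (7, -2*pi/3): 7*sqrt(26).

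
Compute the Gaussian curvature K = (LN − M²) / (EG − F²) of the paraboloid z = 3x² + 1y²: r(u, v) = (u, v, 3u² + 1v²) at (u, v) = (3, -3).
K = 12/130321

Coefficients of the first fundamental form: E = 36*u^2 + 1, F = 12*u*v, G = 4*v^2 + 1.
Coefficients of the second fundamental form: L = 6/sqrt(36*u^2 + 4*v^2 + 1), M = 0, N = 2/sqrt(36*u^2 + 4*v^2 + 1).
Assemble K = (LN − M²)/(EG − F²) = 12/(1296*u^4 + 288*u^2*v^2 + 72*u^2 + 16*v^4 + 8*v^2 + 1). At (u, v) = (3, -3): K = 12/130321.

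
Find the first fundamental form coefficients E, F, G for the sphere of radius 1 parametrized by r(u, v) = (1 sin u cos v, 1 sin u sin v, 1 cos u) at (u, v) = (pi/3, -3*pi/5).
E = 1;  F = 0;  G = 3/4

Partials: r_u = (cos(u)*cos(v), sin(v)*cos(u), -sin(u)), r_v = (-sin(u)*sin(v), sin(u)*cos(v), 0). As functions of (u, v):
  E = r_u · r_u = 1,
  F = r_u · r_v = 0,
  G = r_v · r_v = sin(u)^2.
Evaluating at (u, v) = (pi/3, -3*pi/5): E = 1, F = 0, G = 3/4.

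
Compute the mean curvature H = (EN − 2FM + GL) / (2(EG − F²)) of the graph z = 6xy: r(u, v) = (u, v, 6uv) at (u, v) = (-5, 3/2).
H = 405*sqrt(982)/241081

With E = 36*v^2 + 1, F = 36*u*v, G = 36*u^2 + 1, L = 0, M = 6/sqrt(36*u^2 + 36*v^2 + 1), N = 0, assemble
  H = (EN − 2FM + GL) / (2(EG − F²)) = -216*u*v/(36*u^2 + 36*v^2 + 1)^(3/2).
At (u, v) = (-5, 3/2): H = 405*sqrt(982)/241081.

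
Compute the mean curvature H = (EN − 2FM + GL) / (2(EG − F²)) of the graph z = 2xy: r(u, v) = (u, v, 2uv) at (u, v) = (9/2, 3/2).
H = -54*sqrt(91)/8281

With E = 4*v^2 + 1, F = 4*u*v, G = 4*u^2 + 1, L = 0, M = 2/sqrt(4*u^2 + 4*v^2 + 1), N = 0, assemble
  H = (EN − 2FM + GL) / (2(EG − F²)) = -8*u*v/(4*u^2 + 4*v^2 + 1)^(3/2).
At (u, v) = (9/2, 3/2): H = -54*sqrt(91)/8281.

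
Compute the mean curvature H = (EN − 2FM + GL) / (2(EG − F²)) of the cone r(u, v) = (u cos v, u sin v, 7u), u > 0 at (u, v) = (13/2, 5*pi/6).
H = 7*sqrt(2)/130

With E = 50, F = 0, G = u^2, L = 0, M = 0, N = 7*sqrt(2)*u^2/(10*Abs(u)), assemble
  H = (EN − 2FM + GL) / (2(EG − F²)) = 7*sqrt(2)/(20*Abs(u)).
At (u, v) = (13/2, 5*pi/6): H = 7*sqrt(2)/130.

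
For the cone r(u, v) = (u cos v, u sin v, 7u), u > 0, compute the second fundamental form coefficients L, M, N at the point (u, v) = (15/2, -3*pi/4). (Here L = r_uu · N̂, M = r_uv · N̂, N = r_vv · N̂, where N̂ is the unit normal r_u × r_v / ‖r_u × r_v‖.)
L = 0;  M = 0;  N = 21*sqrt(2)/4

Compute the unit normal N̂(u, v) = (-7*sqrt(2)*u*cos(v)/(10*Abs(u)), -7*sqrt(2)*u*sin(v)/(10*Abs(u)), sqrt(2)*u/(10*Abs(u))), and the second partials r_uu, r_uv, r_vv. Take dot products:
  L(u, v) = r_uu · N̂ = 0,
  M(u, v) = r_uv · N̂ = 0,
  N(u, v) = r_vv · N̂ = 7*sqrt(2)*u^2/(10*Abs(u)).
Evaluating at (u, v) = (15/2, -3*pi/4):
  L = 0, M = 0, N = 21*sqrt(2)/4.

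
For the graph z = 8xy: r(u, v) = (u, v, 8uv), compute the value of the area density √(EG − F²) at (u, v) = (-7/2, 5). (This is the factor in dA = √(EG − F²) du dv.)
√(EG − F²)|_{(-7/2, 5)} = 3*sqrt(265)

E = 64*v^2 + 1, F = 64*u*v, G = 64*u^2 + 1, so EG − F² = 64*u^2 + 64*v^2 + 1. Taking the positive square root: √(EG − F²) = sqrt(64*u^2 + 64*v^2 + 1). At (u, v) = (-7/2, 5): 3*sqrt(265).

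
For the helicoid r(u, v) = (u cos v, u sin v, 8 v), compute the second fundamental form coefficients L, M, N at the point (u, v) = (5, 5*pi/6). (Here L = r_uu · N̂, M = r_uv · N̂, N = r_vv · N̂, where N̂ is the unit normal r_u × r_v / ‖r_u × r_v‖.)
L = 0;  M = -8*sqrt(89)/89;  N = 0

Compute the unit normal N̂(u, v) = (8*sin(v)/sqrt(u^2 + 64), -8*cos(v)/sqrt(u^2 + 64), u/sqrt(u^2 + 64)), and the second partials r_uu, r_uv, r_vv. Take dot products:
  L(u, v) = r_uu · N̂ = 0,
  M(u, v) = r_uv · N̂ = -8/sqrt(u^2 + 64),
  N(u, v) = r_vv · N̂ = 0.
Evaluating at (u, v) = (5, 5*pi/6):
  L = 0, M = -8*sqrt(89)/89, N = 0.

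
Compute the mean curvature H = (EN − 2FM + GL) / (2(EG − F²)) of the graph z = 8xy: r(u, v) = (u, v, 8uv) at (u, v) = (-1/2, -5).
H = -1280*sqrt(33)/373527

With E = 64*v^2 + 1, F = 64*u*v, G = 64*u^2 + 1, L = 0, M = 8/sqrt(64*u^2 + 64*v^2 + 1), N = 0, assemble
  H = (EN − 2FM + GL) / (2(EG − F²)) = -512*u*v/(64*u^2 + 64*v^2 + 1)^(3/2).
At (u, v) = (-1/2, -5): H = -1280*sqrt(33)/373527.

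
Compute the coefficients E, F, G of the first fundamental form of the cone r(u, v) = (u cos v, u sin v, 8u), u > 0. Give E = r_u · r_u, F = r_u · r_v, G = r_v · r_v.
E = 65;  F = 0;  G = u^2

Compute partials: r_u = (cos(v), sin(v), 8), r_v = (-u*sin(v), u*cos(v), 0). Then
  E = r_u · r_u = 65,
  F = r_u · r_v = 0,
  G = r_v · r_v = u^2.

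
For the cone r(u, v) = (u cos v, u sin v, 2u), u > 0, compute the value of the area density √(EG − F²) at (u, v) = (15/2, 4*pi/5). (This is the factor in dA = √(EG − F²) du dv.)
√(EG − F²)|_{(15/2, 4*pi/5)} = 15*sqrt(5)/2

E = 5, F = 0, G = u^2, so EG − F² = 5*u^2. Taking the positive square root: √(EG − F²) = sqrt(5)*Abs(u). At (u, v) = (15/2, 4*pi/5): 15*sqrt(5)/2.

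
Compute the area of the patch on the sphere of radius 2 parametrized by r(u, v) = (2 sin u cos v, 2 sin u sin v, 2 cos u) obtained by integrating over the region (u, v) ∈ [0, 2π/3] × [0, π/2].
Area = 3*pi

Area = ∫∫ √(EG − F²) du dv with √(EG − F²) = 4*Abs(sin(u)). Integrating over [0, 2π/3] × [0, π/2] gives 3*pi.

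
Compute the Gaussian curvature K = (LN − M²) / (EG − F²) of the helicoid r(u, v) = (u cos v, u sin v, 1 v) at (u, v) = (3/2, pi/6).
K = -16/169

Coefficients of the first fundamental form: E = 1, F = 0, G = u^2 + 1.
Coefficients of the second fundamental form: L = 0, M = -1/sqrt(u^2 + 1), N = 0.
Assemble K = (LN − M²)/(EG − F²) = -1/(u^2 + 1)^2. At (u, v) = (3/2, pi/6): K = -16/169.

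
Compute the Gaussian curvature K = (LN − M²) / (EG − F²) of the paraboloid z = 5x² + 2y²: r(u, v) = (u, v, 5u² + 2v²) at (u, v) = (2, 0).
K = 40/160801

Coefficients of the first fundamental form: E = 100*u^2 + 1, F = 40*u*v, G = 16*v^2 + 1.
Coefficients of the second fundamental form: L = 10/sqrt(100*u^2 + 16*v^2 + 1), M = 0, N = 4/sqrt(100*u^2 + 16*v^2 + 1).
Assemble K = (LN − M²)/(EG − F²) = 40/(10000*u^4 + 3200*u^2*v^2 + 200*u^2 + 256*v^4 + 32*v^2 + 1). At (u, v) = (2, 0): K = 40/160801.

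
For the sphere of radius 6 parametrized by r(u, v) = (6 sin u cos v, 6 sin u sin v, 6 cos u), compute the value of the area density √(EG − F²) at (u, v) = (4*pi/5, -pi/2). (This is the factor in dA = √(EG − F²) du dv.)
√(EG − F²)|_{(4*pi/5, -pi/2)} = 9*sqrt(10 - 2*sqrt(5))

E = 36, F = 0, G = 36*sin(u)^2, so EG − F² = 1296*sin(u)^2. Taking the positive square root: √(EG − F²) = 36*Abs(sin(u)). At (u, v) = (4*pi/5, -pi/2): 9*sqrt(10 - 2*sqrt(5)).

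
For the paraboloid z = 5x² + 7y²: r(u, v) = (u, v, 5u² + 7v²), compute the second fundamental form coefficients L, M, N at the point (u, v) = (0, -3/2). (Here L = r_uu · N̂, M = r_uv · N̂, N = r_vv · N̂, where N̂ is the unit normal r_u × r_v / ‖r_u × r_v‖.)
L = 5*sqrt(442)/221;  M = 0;  N = 7*sqrt(442)/221

Compute the unit normal N̂(u, v) = (-10*u/sqrt(100*u^2 + 196*v^2 + 1), -14*v/sqrt(100*u^2 + 196*v^2 + 1), 1/sqrt(100*u^2 + 196*v^2 + 1)), and the second partials r_uu, r_uv, r_vv. Take dot products:
  L(u, v) = r_uu · N̂ = 10/sqrt(100*u^2 + 196*v^2 + 1),
  M(u, v) = r_uv · N̂ = 0,
  N(u, v) = r_vv · N̂ = 14/sqrt(100*u^2 + 196*v^2 + 1).
Evaluating at (u, v) = (0, -3/2):
  L = 5*sqrt(442)/221, M = 0, N = 7*sqrt(442)/221.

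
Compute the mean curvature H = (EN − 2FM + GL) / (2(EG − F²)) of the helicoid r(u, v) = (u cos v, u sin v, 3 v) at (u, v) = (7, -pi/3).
H = 0

With E = 1, F = 0, G = u^2 + 9, L = 0, M = -3/sqrt(u^2 + 9), N = 0, assemble
  H = (EN − 2FM + GL) / (2(EG − F²)) = 0.
At (u, v) = (7, -pi/3): H = 0.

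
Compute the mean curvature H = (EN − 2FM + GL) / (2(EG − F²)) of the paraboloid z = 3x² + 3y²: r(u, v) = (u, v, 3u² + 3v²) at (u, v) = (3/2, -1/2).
H = 276*sqrt(91)/8281

With E = 36*u^2 + 1, F = 36*u*v, G = 36*v^2 + 1, L = 6/sqrt(36*u^2 + 36*v^2 + 1), M = 0, N = 6/sqrt(36*u^2 + 36*v^2 + 1), assemble
  H = (EN − 2FM + GL) / (2(EG − F²)) = 6*(18*u^2 + 18*v^2 + 1)/(36*u^2 + 36*v^2 + 1)^(3/2).
At (u, v) = (3/2, -1/2): H = 276*sqrt(91)/8281.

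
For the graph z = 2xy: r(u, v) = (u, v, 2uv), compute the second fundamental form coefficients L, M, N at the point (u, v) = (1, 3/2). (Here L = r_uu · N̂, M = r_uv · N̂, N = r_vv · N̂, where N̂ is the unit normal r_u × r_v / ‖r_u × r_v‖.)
L = 0;  M = sqrt(14)/7;  N = 0

Compute the unit normal N̂(u, v) = (-2*v/sqrt(4*u^2 + 4*v^2 + 1), -2*u/sqrt(4*u^2 + 4*v^2 + 1), 1/sqrt(4*u^2 + 4*v^2 + 1)), and the second partials r_uu, r_uv, r_vv. Take dot products:
  L(u, v) = r_uu · N̂ = 0,
  M(u, v) = r_uv · N̂ = 2/sqrt(4*u^2 + 4*v^2 + 1),
  N(u, v) = r_vv · N̂ = 0.
Evaluating at (u, v) = (1, 3/2):
  L = 0, M = sqrt(14)/7, N = 0.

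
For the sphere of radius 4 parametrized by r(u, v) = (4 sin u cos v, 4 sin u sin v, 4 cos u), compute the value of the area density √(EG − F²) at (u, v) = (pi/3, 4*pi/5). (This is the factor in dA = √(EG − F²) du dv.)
√(EG − F²)|_{(pi/3, 4*pi/5)} = 8*sqrt(3)

E = 16, F = 0, G = 16*sin(u)^2, so EG − F² = 256*sin(u)^2. Taking the positive square root: √(EG − F²) = 16*Abs(sin(u)). At (u, v) = (pi/3, 4*pi/5): 8*sqrt(3).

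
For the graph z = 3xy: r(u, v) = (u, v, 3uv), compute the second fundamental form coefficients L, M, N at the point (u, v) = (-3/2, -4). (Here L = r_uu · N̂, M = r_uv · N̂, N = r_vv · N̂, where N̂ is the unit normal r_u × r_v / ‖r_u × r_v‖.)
L = 0;  M = 6*sqrt(661)/661;  N = 0

Compute the unit normal N̂(u, v) = (-3*v/sqrt(9*u^2 + 9*v^2 + 1), -3*u/sqrt(9*u^2 + 9*v^2 + 1), 1/sqrt(9*u^2 + 9*v^2 + 1)), and the second partials r_uu, r_uv, r_vv. Take dot products:
  L(u, v) = r_uu · N̂ = 0,
  M(u, v) = r_uv · N̂ = 3/sqrt(9*u^2 + 9*v^2 + 1),
  N(u, v) = r_vv · N̂ = 0.
Evaluating at (u, v) = (-3/2, -4):
  L = 0, M = 6*sqrt(661)/661, N = 0.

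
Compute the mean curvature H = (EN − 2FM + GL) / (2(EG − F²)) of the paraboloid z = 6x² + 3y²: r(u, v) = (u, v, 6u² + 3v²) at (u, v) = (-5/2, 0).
H = 2709*sqrt(901)/811801

With E = 144*u^2 + 1, F = 72*u*v, G = 36*v^2 + 1, L = 12/sqrt(144*u^2 + 36*v^2 + 1), M = 0, N = 6/sqrt(144*u^2 + 36*v^2 + 1), assemble
  H = (EN − 2FM + GL) / (2(EG − F²)) = 9*(48*u^2 + 24*v^2 + 1)/(144*u^2 + 36*v^2 + 1)^(3/2).
At (u, v) = (-5/2, 0): H = 2709*sqrt(901)/811801.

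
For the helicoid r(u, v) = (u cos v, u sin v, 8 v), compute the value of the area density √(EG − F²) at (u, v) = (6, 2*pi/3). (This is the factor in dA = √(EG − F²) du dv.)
√(EG − F²)|_{(6, 2*pi/3)} = 10

E = 1, F = 0, G = u^2 + 64, so EG − F² = u^2 + 64. Taking the positive square root: √(EG − F²) = sqrt(u^2 + 64). At (u, v) = (6, 2*pi/3): 10.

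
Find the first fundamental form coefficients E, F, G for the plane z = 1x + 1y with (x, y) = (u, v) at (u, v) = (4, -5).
E = 2;  F = 1;  G = 2

Partials: r_u = (1, 0, 1), r_v = (0, 1, 1). As functions of (u, v):
  E = r_u · r_u = 2,
  F = r_u · r_v = 1,
  G = r_v · r_v = 2.
Evaluating at (u, v) = (4, -5): E = 2, F = 1, G = 2.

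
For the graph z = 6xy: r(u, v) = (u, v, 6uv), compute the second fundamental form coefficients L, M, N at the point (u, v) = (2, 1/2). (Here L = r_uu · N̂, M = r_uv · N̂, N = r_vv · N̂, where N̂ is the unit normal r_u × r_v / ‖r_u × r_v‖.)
L = 0;  M = 3*sqrt(154)/77;  N = 0

Compute the unit normal N̂(u, v) = (-6*v/sqrt(36*u^2 + 36*v^2 + 1), -6*u/sqrt(36*u^2 + 36*v^2 + 1), 1/sqrt(36*u^2 + 36*v^2 + 1)), and the second partials r_uu, r_uv, r_vv. Take dot products:
  L(u, v) = r_uu · N̂ = 0,
  M(u, v) = r_uv · N̂ = 6/sqrt(36*u^2 + 36*v^2 + 1),
  N(u, v) = r_vv · N̂ = 0.
Evaluating at (u, v) = (2, 1/2):
  L = 0, M = 3*sqrt(154)/77, N = 0.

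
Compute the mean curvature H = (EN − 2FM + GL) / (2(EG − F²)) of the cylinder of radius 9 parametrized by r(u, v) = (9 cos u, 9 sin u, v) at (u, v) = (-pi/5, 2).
H = -1/18

With E = 81, F = 0, G = 1, L = -9, M = 0, N = 0, assemble
  H = (EN − 2FM + GL) / (2(EG − F²)) = -1/18.
At (u, v) = (-pi/5, 2): H = -1/18.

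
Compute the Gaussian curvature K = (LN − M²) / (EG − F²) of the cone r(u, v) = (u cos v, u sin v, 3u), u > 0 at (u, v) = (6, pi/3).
K = 0

Coefficients of the first fundamental form: E = 10, F = 0, G = u^2.
Coefficients of the second fundamental form: L = 0, M = 0, N = 3*sqrt(10)*u^2/(10*Abs(u)).
Assemble K = (LN − M²)/(EG − F²) = 0. At (u, v) = (6, pi/3): K = 0.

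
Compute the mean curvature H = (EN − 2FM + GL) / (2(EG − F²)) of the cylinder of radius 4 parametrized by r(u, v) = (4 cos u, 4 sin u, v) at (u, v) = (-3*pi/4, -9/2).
H = -1/8

With E = 16, F = 0, G = 1, L = -4, M = 0, N = 0, assemble
  H = (EN − 2FM + GL) / (2(EG − F²)) = -1/8.
At (u, v) = (-3*pi/4, -9/2): H = -1/8.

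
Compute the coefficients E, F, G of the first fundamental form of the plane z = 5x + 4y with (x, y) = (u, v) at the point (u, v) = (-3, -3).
E = 26;  F = 20;  G = 17

Partials: r_u = (1, 0, 5), r_v = (0, 1, 4). As functions of (u, v):
  E = r_u · r_u = 26,
  F = r_u · r_v = 20,
  G = r_v · r_v = 17.
Evaluating at (u, v) = (-3, -3): E = 26, F = 20, G = 17.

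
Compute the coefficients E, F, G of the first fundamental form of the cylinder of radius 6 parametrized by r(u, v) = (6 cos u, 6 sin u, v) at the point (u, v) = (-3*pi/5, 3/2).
E = 36;  F = 0;  G = 1

Partials: r_u = (-6*sin(u), 6*cos(u), 0), r_v = (0, 0, 1). As functions of (u, v):
  E = r_u · r_u = 36,
  F = r_u · r_v = 0,
  G = r_v · r_v = 1.
Evaluating at (u, v) = (-3*pi/5, 3/2): E = 36, F = 0, G = 1.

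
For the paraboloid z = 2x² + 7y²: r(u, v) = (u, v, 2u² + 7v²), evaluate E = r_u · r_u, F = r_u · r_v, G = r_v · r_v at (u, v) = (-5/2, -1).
E = 101;  F = 140;  G = 197

Partials: r_u = (1, 0, 4*u), r_v = (0, 1, 14*v). As functions of (u, v):
  E = r_u · r_u = 16*u^2 + 1,
  F = r_u · r_v = 56*u*v,
  G = r_v · r_v = 196*v^2 + 1.
Evaluating at (u, v) = (-5/2, -1): E = 101, F = 140, G = 197.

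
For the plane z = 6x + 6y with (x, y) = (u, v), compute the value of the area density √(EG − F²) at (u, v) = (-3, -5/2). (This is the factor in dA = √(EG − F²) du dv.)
√(EG − F²)|_{(-3, -5/2)} = sqrt(73)

E = 37, F = 36, G = 37, so EG − F² = 73. Taking the positive square root: √(EG − F²) = sqrt(73). At (u, v) = (-3, -5/2): sqrt(73).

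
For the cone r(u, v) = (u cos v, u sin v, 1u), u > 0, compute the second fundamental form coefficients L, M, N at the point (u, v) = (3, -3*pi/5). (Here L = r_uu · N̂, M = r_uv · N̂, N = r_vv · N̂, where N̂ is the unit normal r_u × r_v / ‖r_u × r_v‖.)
L = 0;  M = 0;  N = 3*sqrt(2)/2

Compute the unit normal N̂(u, v) = (-sqrt(2)*u*cos(v)/(2*Abs(u)), -sqrt(2)*u*sin(v)/(2*Abs(u)), sqrt(2)*u/(2*Abs(u))), and the second partials r_uu, r_uv, r_vv. Take dot products:
  L(u, v) = r_uu · N̂ = 0,
  M(u, v) = r_uv · N̂ = 0,
  N(u, v) = r_vv · N̂ = sqrt(2)*u^2/(2*Abs(u)).
Evaluating at (u, v) = (3, -3*pi/5):
  L = 0, M = 0, N = 3*sqrt(2)/2.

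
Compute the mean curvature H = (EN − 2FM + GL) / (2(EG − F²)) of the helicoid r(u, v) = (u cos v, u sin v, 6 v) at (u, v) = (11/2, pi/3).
H = 0

With E = 1, F = 0, G = u^2 + 36, L = 0, M = -6/sqrt(u^2 + 36), N = 0, assemble
  H = (EN − 2FM + GL) / (2(EG − F²)) = 0.
At (u, v) = (11/2, pi/3): H = 0.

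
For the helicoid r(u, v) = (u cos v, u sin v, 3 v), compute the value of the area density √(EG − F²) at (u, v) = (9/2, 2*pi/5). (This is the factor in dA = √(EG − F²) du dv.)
√(EG − F²)|_{(9/2, 2*pi/5)} = 3*sqrt(13)/2

E = 1, F = 0, G = u^2 + 9, so EG − F² = u^2 + 9. Taking the positive square root: √(EG − F²) = sqrt(u^2 + 9). At (u, v) = (9/2, 2*pi/5): 3*sqrt(13)/2.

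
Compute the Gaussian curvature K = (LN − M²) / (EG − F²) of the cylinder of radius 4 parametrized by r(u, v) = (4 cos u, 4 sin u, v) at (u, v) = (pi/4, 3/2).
K = 0

Coefficients of the first fundamental form: E = 16, F = 0, G = 1.
Coefficients of the second fundamental form: L = -4, M = 0, N = 0.
Assemble K = (LN − M²)/(EG − F²) = 0. At (u, v) = (pi/4, 3/2): K = 0.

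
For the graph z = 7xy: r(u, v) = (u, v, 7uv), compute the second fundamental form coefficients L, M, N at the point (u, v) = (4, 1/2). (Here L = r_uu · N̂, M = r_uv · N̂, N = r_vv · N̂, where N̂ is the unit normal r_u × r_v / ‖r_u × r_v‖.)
L = 0;  M = 14*sqrt(3189)/3189;  N = 0

Compute the unit normal N̂(u, v) = (-7*v/sqrt(49*u^2 + 49*v^2 + 1), -7*u/sqrt(49*u^2 + 49*v^2 + 1), 1/sqrt(49*u^2 + 49*v^2 + 1)), and the second partials r_uu, r_uv, r_vv. Take dot products:
  L(u, v) = r_uu · N̂ = 0,
  M(u, v) = r_uv · N̂ = 7/sqrt(49*u^2 + 49*v^2 + 1),
  N(u, v) = r_vv · N̂ = 0.
Evaluating at (u, v) = (4, 1/2):
  L = 0, M = 14*sqrt(3189)/3189, N = 0.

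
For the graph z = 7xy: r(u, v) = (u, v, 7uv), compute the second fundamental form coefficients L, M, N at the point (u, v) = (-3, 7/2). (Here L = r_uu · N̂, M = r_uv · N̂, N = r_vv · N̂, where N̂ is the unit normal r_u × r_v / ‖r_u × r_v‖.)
L = 0;  M = 14*sqrt(4169)/4169;  N = 0

Compute the unit normal N̂(u, v) = (-7*v/sqrt(49*u^2 + 49*v^2 + 1), -7*u/sqrt(49*u^2 + 49*v^2 + 1), 1/sqrt(49*u^2 + 49*v^2 + 1)), and the second partials r_uu, r_uv, r_vv. Take dot products:
  L(u, v) = r_uu · N̂ = 0,
  M(u, v) = r_uv · N̂ = 7/sqrt(49*u^2 + 49*v^2 + 1),
  N(u, v) = r_vv · N̂ = 0.
Evaluating at (u, v) = (-3, 7/2):
  L = 0, M = 14*sqrt(4169)/4169, N = 0.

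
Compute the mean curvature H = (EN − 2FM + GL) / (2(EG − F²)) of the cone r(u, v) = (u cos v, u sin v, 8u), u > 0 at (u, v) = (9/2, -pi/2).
H = 8*sqrt(65)/585

With E = 65, F = 0, G = u^2, L = 0, M = 0, N = 8*sqrt(65)*u^2/(65*Abs(u)), assemble
  H = (EN − 2FM + GL) / (2(EG − F²)) = 4*sqrt(65)/(65*Abs(u)).
At (u, v) = (9/2, -pi/2): H = 8*sqrt(65)/585.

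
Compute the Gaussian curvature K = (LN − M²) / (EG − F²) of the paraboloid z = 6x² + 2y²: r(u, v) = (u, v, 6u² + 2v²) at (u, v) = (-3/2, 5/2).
K = 48/180625

Coefficients of the first fundamental form: E = 144*u^2 + 1, F = 48*u*v, G = 16*v^2 + 1.
Coefficients of the second fundamental form: L = 12/sqrt(144*u^2 + 16*v^2 + 1), M = 0, N = 4/sqrt(144*u^2 + 16*v^2 + 1).
Assemble K = (LN − M²)/(EG − F²) = 48/(20736*u^4 + 4608*u^2*v^2 + 288*u^2 + 256*v^4 + 32*v^2 + 1). At (u, v) = (-3/2, 5/2): K = 48/180625.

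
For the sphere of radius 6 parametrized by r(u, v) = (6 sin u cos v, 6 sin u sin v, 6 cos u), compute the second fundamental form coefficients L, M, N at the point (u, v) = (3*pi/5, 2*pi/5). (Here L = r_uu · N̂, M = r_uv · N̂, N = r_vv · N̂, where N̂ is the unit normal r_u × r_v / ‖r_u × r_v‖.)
L = -6;  M = 0;  N = -15/4 - 3*sqrt(5)/4

Compute the unit normal N̂(u, v) = (sin(u)^2*cos(v)/Abs(sin(u)), sin(u)^2*sin(v)/Abs(sin(u)), sin(2*u)/(2*Abs(sin(u)))), and the second partials r_uu, r_uv, r_vv. Take dot products:
  L(u, v) = r_uu · N̂ = -6*sin(u)/Abs(sin(u)),
  M(u, v) = r_uv · N̂ = 0,
  N(u, v) = r_vv · N̂ = -6*sin(u)^3/Abs(sin(u)).
Evaluating at (u, v) = (3*pi/5, 2*pi/5):
  L = -6, M = 0, N = -15/4 - 3*sqrt(5)/4.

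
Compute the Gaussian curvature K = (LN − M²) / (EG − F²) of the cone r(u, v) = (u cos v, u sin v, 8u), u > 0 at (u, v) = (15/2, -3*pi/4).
K = 0

Coefficients of the first fundamental form: E = 65, F = 0, G = u^2.
Coefficients of the second fundamental form: L = 0, M = 0, N = 8*sqrt(65)*u^2/(65*Abs(u)).
Assemble K = (LN − M²)/(EG − F²) = 0. At (u, v) = (15/2, -3*pi/4): K = 0.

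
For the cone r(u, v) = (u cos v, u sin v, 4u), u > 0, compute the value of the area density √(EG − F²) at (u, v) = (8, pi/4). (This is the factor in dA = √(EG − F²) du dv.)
√(EG − F²)|_{(8, pi/4)} = 8*sqrt(17)

E = 17, F = 0, G = u^2, so EG − F² = 17*u^2. Taking the positive square root: √(EG − F²) = sqrt(17)*Abs(u). At (u, v) = (8, pi/4): 8*sqrt(17).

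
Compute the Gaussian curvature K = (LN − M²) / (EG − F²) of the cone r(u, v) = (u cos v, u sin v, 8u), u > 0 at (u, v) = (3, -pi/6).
K = 0

Coefficients of the first fundamental form: E = 65, F = 0, G = u^2.
Coefficients of the second fundamental form: L = 0, M = 0, N = 8*sqrt(65)*u^2/(65*Abs(u)).
Assemble K = (LN − M²)/(EG − F²) = 0. At (u, v) = (3, -pi/6): K = 0.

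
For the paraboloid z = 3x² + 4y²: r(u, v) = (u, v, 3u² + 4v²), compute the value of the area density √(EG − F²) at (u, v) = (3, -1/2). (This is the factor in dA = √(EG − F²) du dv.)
√(EG − F²)|_{(3, -1/2)} = sqrt(341)

E = 36*u^2 + 1, F = 48*u*v, G = 64*v^2 + 1, so EG − F² = 36*u^2 + 64*v^2 + 1. Taking the positive square root: √(EG − F²) = sqrt(36*u^2 + 64*v^2 + 1). At (u, v) = (3, -1/2): sqrt(341).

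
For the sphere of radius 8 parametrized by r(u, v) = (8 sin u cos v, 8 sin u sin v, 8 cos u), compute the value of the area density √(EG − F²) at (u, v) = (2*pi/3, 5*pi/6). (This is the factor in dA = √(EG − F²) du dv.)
√(EG − F²)|_{(2*pi/3, 5*pi/6)} = 32*sqrt(3)

E = 64, F = 0, G = 64*sin(u)^2, so EG − F² = 4096*sin(u)^2. Taking the positive square root: √(EG − F²) = 64*Abs(sin(u)). At (u, v) = (2*pi/3, 5*pi/6): 32*sqrt(3).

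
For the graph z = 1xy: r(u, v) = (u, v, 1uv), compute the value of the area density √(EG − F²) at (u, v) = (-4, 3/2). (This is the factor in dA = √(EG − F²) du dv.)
√(EG − F²)|_{(-4, 3/2)} = sqrt(77)/2

E = v^2 + 1, F = u*v, G = u^2 + 1, so EG − F² = u^2 + v^2 + 1. Taking the positive square root: √(EG − F²) = sqrt(u^2 + v^2 + 1). At (u, v) = (-4, 3/2): sqrt(77)/2.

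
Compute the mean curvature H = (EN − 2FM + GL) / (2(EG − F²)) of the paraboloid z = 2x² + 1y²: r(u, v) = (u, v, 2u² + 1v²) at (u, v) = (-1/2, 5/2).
H = 19*sqrt(30)/300

With E = 16*u^2 + 1, F = 8*u*v, G = 4*v^2 + 1, L = 4/sqrt(16*u^2 + 4*v^2 + 1), M = 0, N = 2/sqrt(16*u^2 + 4*v^2 + 1), assemble
  H = (EN − 2FM + GL) / (2(EG − F²)) = (16*u^2 + 8*v^2 + 3)/(16*u^2 + 4*v^2 + 1)^(3/2).
At (u, v) = (-1/2, 5/2): H = 19*sqrt(30)/300.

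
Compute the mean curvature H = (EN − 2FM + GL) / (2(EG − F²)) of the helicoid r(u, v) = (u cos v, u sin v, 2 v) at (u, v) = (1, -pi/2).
H = 0

With E = 1, F = 0, G = u^2 + 4, L = 0, M = -2/sqrt(u^2 + 4), N = 0, assemble
  H = (EN − 2FM + GL) / (2(EG − F²)) = 0.
At (u, v) = (1, -pi/2): H = 0.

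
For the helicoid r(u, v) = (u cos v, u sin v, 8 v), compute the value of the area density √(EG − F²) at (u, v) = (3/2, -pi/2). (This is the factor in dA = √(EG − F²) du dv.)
√(EG − F²)|_{(3/2, -pi/2)} = sqrt(265)/2

E = 1, F = 0, G = u^2 + 64, so EG − F² = u^2 + 64. Taking the positive square root: √(EG − F²) = sqrt(u^2 + 64). At (u, v) = (3/2, -pi/2): sqrt(265)/2.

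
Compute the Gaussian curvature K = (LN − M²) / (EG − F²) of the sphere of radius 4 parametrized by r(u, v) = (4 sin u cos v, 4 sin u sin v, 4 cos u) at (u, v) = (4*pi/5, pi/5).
K = 1/16

Coefficients of the first fundamental form: E = 16, F = 0, G = 16*sin(u)^2.
Coefficients of the second fundamental form: L = -4*sin(u)/Abs(sin(u)), M = 0, N = -4*sin(u)^3/Abs(sin(u)).
Assemble K = (LN − M²)/(EG − F²) = 1/16. At (u, v) = (4*pi/5, pi/5): K = 1/16.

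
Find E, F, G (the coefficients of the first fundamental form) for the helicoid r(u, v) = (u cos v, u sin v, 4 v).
E = 1;  F = 0;  G = u^2 + 16

Compute partials: r_u = (cos(v), sin(v), 0), r_v = (-u*sin(v), u*cos(v), 4). Then
  E = r_u · r_u = 1,
  F = r_u · r_v = 0,
  G = r_v · r_v = u^2 + 16.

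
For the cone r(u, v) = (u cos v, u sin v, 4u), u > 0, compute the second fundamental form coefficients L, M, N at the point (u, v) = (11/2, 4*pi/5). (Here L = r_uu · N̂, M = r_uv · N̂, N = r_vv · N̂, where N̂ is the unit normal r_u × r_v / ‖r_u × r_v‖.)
L = 0;  M = 0;  N = 22*sqrt(17)/17

Compute the unit normal N̂(u, v) = (-4*sqrt(17)*u*cos(v)/(17*Abs(u)), -4*sqrt(17)*u*sin(v)/(17*Abs(u)), sqrt(17)*u/(17*Abs(u))), and the second partials r_uu, r_uv, r_vv. Take dot products:
  L(u, v) = r_uu · N̂ = 0,
  M(u, v) = r_uv · N̂ = 0,
  N(u, v) = r_vv · N̂ = 4*sqrt(17)*u^2/(17*Abs(u)).
Evaluating at (u, v) = (11/2, 4*pi/5):
  L = 0, M = 0, N = 22*sqrt(17)/17.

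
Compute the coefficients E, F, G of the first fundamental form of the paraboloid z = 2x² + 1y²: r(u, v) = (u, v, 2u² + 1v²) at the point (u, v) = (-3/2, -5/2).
E = 37;  F = 30;  G = 26

Partials: r_u = (1, 0, 4*u), r_v = (0, 1, 2*v). As functions of (u, v):
  E = r_u · r_u = 16*u^2 + 1,
  F = r_u · r_v = 8*u*v,
  G = r_v · r_v = 4*v^2 + 1.
Evaluating at (u, v) = (-3/2, -5/2): E = 37, F = 30, G = 26.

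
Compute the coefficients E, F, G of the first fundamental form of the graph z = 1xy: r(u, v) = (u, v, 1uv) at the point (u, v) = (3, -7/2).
E = 53/4;  F = -21/2;  G = 10

Partials: r_u = (1, 0, v), r_v = (0, 1, u). As functions of (u, v):
  E = r_u · r_u = v^2 + 1,
  F = r_u · r_v = u*v,
  G = r_v · r_v = u^2 + 1.
Evaluating at (u, v) = (3, -7/2): E = 53/4, F = -21/2, G = 10.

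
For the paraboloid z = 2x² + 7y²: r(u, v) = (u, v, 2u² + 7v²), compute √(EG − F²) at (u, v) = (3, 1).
√(EG − F²)|_{(3, 1)} = sqrt(341)

E = 16*u^2 + 1, F = 56*u*v, G = 196*v^2 + 1; EG − F² = 16*u^2 + 196*v^2 + 1; √(EG − F²) = sqrt(16*u^2 + 196*v^2 + 1). At the given point: sqrt(341).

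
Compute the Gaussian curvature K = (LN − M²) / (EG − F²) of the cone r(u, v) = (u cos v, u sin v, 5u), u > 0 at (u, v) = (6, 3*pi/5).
K = 0

Coefficients of the first fundamental form: E = 26, F = 0, G = u^2.
Coefficients of the second fundamental form: L = 0, M = 0, N = 5*sqrt(26)*u^2/(26*Abs(u)).
Assemble K = (LN − M²)/(EG − F²) = 0. At (u, v) = (6, 3*pi/5): K = 0.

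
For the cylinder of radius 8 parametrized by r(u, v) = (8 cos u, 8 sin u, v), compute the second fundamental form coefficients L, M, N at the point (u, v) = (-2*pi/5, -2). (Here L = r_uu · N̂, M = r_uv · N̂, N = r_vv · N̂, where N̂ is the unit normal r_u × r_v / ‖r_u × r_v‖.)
L = -8;  M = 0;  N = 0

Compute the unit normal N̂(u, v) = (cos(u), sin(u), 0), and the second partials r_uu, r_uv, r_vv. Take dot products:
  L(u, v) = r_uu · N̂ = -8,
  M(u, v) = r_uv · N̂ = 0,
  N(u, v) = r_vv · N̂ = 0.
Evaluating at (u, v) = (-2*pi/5, -2):
  L = -8, M = 0, N = 0.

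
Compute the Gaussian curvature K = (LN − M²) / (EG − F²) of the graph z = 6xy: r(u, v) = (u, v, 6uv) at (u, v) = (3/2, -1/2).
K = -36/8281

Coefficients of the first fundamental form: E = 36*v^2 + 1, F = 36*u*v, G = 36*u^2 + 1.
Coefficients of the second fundamental form: L = 0, M = 6/sqrt(36*u^2 + 36*v^2 + 1), N = 0.
Assemble K = (LN − M²)/(EG − F²) = -36/(1296*u^4 + 2592*u^2*v^2 + 72*u^2 + 1296*v^4 + 72*v^2 + 1). At (u, v) = (3/2, -1/2): K = -36/8281.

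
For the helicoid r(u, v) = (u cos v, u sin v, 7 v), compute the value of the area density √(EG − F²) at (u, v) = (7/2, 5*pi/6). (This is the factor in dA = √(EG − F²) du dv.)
√(EG − F²)|_{(7/2, 5*pi/6)} = 7*sqrt(5)/2

E = 1, F = 0, G = u^2 + 49, so EG − F² = u^2 + 49. Taking the positive square root: √(EG − F²) = sqrt(u^2 + 49). At (u, v) = (7/2, 5*pi/6): 7*sqrt(5)/2.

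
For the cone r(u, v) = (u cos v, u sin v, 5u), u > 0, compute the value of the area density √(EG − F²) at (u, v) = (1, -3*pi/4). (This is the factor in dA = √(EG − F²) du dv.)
√(EG − F²)|_{(1, -3*pi/4)} = sqrt(26)

E = 26, F = 0, G = u^2, so EG − F² = 26*u^2. Taking the positive square root: √(EG − F²) = sqrt(26)*Abs(u). At (u, v) = (1, -3*pi/4): sqrt(26).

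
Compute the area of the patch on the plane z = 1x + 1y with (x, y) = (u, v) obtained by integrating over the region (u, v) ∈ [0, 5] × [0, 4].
Area = 20*sqrt(3)

Area = ∫∫ √(EG − F²) du dv with √(EG − F²) = sqrt(3). Integrating over [0, 5] × [0, 4] gives 20*sqrt(3).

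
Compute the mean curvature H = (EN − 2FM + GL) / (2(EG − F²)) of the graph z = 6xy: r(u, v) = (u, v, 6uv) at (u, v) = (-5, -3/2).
H = -405*sqrt(982)/241081

With E = 36*v^2 + 1, F = 36*u*v, G = 36*u^2 + 1, L = 0, M = 6/sqrt(36*u^2 + 36*v^2 + 1), N = 0, assemble
  H = (EN − 2FM + GL) / (2(EG − F²)) = -216*u*v/(36*u^2 + 36*v^2 + 1)^(3/2).
At (u, v) = (-5, -3/2): H = -405*sqrt(982)/241081.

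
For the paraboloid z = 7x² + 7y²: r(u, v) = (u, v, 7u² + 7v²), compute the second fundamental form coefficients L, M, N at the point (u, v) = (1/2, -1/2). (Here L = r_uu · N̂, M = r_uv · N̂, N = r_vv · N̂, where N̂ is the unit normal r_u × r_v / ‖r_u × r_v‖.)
L = 14*sqrt(11)/33;  M = 0;  N = 14*sqrt(11)/33

Compute the unit normal N̂(u, v) = (-14*u/sqrt(196*u^2 + 196*v^2 + 1), -14*v/sqrt(196*u^2 + 196*v^2 + 1), 1/sqrt(196*u^2 + 196*v^2 + 1)), and the second partials r_uu, r_uv, r_vv. Take dot products:
  L(u, v) = r_uu · N̂ = 14/sqrt(196*u^2 + 196*v^2 + 1),
  M(u, v) = r_uv · N̂ = 0,
  N(u, v) = r_vv · N̂ = 14/sqrt(196*u^2 + 196*v^2 + 1).
Evaluating at (u, v) = (1/2, -1/2):
  L = 14*sqrt(11)/33, M = 0, N = 14*sqrt(11)/33.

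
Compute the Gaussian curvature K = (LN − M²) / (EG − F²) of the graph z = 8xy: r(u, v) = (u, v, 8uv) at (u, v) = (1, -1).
K = -64/16641

Coefficients of the first fundamental form: E = 64*v^2 + 1, F = 64*u*v, G = 64*u^2 + 1.
Coefficients of the second fundamental form: L = 0, M = 8/sqrt(64*u^2 + 64*v^2 + 1), N = 0.
Assemble K = (LN − M²)/(EG − F²) = -64/(4096*u^4 + 8192*u^2*v^2 + 128*u^2 + 4096*v^4 + 128*v^2 + 1). At (u, v) = (1, -1): K = -64/16641.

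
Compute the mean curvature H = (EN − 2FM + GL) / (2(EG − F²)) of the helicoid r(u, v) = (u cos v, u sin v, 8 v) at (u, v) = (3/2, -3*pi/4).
H = 0

With E = 1, F = 0, G = u^2 + 64, L = 0, M = -8/sqrt(u^2 + 64), N = 0, assemble
  H = (EN − 2FM + GL) / (2(EG − F²)) = 0.
At (u, v) = (3/2, -3*pi/4): H = 0.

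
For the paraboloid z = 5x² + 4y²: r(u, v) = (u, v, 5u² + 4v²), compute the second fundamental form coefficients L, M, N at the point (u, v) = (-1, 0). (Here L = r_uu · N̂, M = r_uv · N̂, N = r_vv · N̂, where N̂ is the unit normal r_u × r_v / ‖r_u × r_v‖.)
L = 10*sqrt(101)/101;  M = 0;  N = 8*sqrt(101)/101

Compute the unit normal N̂(u, v) = (-10*u/sqrt(100*u^2 + 64*v^2 + 1), -8*v/sqrt(100*u^2 + 64*v^2 + 1), 1/sqrt(100*u^2 + 64*v^2 + 1)), and the second partials r_uu, r_uv, r_vv. Take dot products:
  L(u, v) = r_uu · N̂ = 10/sqrt(100*u^2 + 64*v^2 + 1),
  M(u, v) = r_uv · N̂ = 0,
  N(u, v) = r_vv · N̂ = 8/sqrt(100*u^2 + 64*v^2 + 1).
Evaluating at (u, v) = (-1, 0):
  L = 10*sqrt(101)/101, M = 0, N = 8*sqrt(101)/101.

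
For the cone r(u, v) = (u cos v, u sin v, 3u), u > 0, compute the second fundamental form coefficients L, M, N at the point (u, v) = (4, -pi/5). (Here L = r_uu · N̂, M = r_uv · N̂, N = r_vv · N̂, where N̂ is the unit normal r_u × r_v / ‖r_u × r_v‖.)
L = 0;  M = 0;  N = 6*sqrt(10)/5

Compute the unit normal N̂(u, v) = (-3*sqrt(10)*u*cos(v)/(10*Abs(u)), -3*sqrt(10)*u*sin(v)/(10*Abs(u)), sqrt(10)*u/(10*Abs(u))), and the second partials r_uu, r_uv, r_vv. Take dot products:
  L(u, v) = r_uu · N̂ = 0,
  M(u, v) = r_uv · N̂ = 0,
  N(u, v) = r_vv · N̂ = 3*sqrt(10)*u^2/(10*Abs(u)).
Evaluating at (u, v) = (4, -pi/5):
  L = 0, M = 0, N = 6*sqrt(10)/5.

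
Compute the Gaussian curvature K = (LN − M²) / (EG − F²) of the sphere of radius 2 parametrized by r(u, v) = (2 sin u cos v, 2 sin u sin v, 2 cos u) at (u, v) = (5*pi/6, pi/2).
K = 1/4

Coefficients of the first fundamental form: E = 4, F = 0, G = 4*sin(u)^2.
Coefficients of the second fundamental form: L = -2*sin(u)/Abs(sin(u)), M = 0, N = -2*sin(u)^3/Abs(sin(u)).
Assemble K = (LN − M²)/(EG − F²) = 1/4. At (u, v) = (5*pi/6, pi/2): K = 1/4.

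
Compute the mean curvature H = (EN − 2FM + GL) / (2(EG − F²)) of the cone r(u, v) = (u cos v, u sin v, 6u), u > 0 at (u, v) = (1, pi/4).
H = 3*sqrt(37)/37

With E = 37, F = 0, G = u^2, L = 0, M = 0, N = 6*sqrt(37)*u^2/(37*Abs(u)), assemble
  H = (EN − 2FM + GL) / (2(EG − F²)) = 3*sqrt(37)/(37*Abs(u)).
At (u, v) = (1, pi/4): H = 3*sqrt(37)/37.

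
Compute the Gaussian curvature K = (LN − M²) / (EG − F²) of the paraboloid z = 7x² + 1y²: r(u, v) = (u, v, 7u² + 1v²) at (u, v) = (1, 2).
K = 28/45369

Coefficients of the first fundamental form: E = 196*u^2 + 1, F = 28*u*v, G = 4*v^2 + 1.
Coefficients of the second fundamental form: L = 14/sqrt(196*u^2 + 4*v^2 + 1), M = 0, N = 2/sqrt(196*u^2 + 4*v^2 + 1).
Assemble K = (LN − M²)/(EG − F²) = 28/(38416*u^4 + 1568*u^2*v^2 + 392*u^2 + 16*v^4 + 8*v^2 + 1). At (u, v) = (1, 2): K = 28/45369.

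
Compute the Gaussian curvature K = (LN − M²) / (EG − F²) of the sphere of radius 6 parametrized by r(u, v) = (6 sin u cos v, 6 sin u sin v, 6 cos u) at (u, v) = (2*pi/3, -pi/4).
K = 1/36

Coefficients of the first fundamental form: E = 36, F = 0, G = 36*sin(u)^2.
Coefficients of the second fundamental form: L = -6*sin(u)/Abs(sin(u)), M = 0, N = -6*sin(u)^3/Abs(sin(u)).
Assemble K = (LN − M²)/(EG − F²) = 1/36. At (u, v) = (2*pi/3, -pi/4): K = 1/36.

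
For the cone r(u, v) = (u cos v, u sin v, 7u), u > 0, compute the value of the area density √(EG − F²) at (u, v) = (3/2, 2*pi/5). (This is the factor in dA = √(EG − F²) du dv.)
√(EG − F²)|_{(3/2, 2*pi/5)} = 15*sqrt(2)/2

E = 50, F = 0, G = u^2, so EG − F² = 50*u^2. Taking the positive square root: √(EG − F²) = 5*sqrt(2)*Abs(u). At (u, v) = (3/2, 2*pi/5): 15*sqrt(2)/2.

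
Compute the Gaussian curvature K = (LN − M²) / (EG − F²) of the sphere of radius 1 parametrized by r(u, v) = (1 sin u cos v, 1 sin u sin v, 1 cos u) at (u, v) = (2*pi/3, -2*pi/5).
K = 1

Coefficients of the first fundamental form: E = 1, F = 0, G = sin(u)^2.
Coefficients of the second fundamental form: L = -sin(u)/Abs(sin(u)), M = 0, N = -sin(u)^3/Abs(sin(u)).
Assemble K = (LN − M²)/(EG − F²) = 1. At (u, v) = (2*pi/3, -2*pi/5): K = 1.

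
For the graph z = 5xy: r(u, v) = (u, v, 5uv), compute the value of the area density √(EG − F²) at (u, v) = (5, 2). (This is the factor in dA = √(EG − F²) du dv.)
√(EG − F²)|_{(5, 2)} = 11*sqrt(6)

E = 25*v^2 + 1, F = 25*u*v, G = 25*u^2 + 1, so EG − F² = 25*u^2 + 25*v^2 + 1. Taking the positive square root: √(EG − F²) = sqrt(25*u^2 + 25*v^2 + 1). At (u, v) = (5, 2): 11*sqrt(6).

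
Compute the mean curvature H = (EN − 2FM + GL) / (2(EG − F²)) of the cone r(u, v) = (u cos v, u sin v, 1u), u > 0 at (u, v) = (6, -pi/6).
H = sqrt(2)/24

With E = 2, F = 0, G = u^2, L = 0, M = 0, N = sqrt(2)*u^2/(2*Abs(u)), assemble
  H = (EN − 2FM + GL) / (2(EG − F²)) = sqrt(2)/(4*Abs(u)).
At (u, v) = (6, -pi/6): H = sqrt(2)/24.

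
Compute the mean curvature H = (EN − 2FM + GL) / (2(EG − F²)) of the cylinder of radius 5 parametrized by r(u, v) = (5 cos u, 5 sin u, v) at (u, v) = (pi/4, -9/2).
H = -1/10

With E = 25, F = 0, G = 1, L = -5, M = 0, N = 0, assemble
  H = (EN − 2FM + GL) / (2(EG − F²)) = -1/10.
At (u, v) = (pi/4, -9/2): H = -1/10.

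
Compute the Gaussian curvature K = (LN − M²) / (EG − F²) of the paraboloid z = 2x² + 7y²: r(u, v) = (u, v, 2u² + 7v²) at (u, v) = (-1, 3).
K = 56/3171961

Coefficients of the first fundamental form: E = 16*u^2 + 1, F = 56*u*v, G = 196*v^2 + 1.
Coefficients of the second fundamental form: L = 4/sqrt(16*u^2 + 196*v^2 + 1), M = 0, N = 14/sqrt(16*u^2 + 196*v^2 + 1).
Assemble K = (LN − M²)/(EG − F²) = 56/(256*u^4 + 6272*u^2*v^2 + 32*u^2 + 38416*v^4 + 392*v^2 + 1). At (u, v) = (-1, 3): K = 56/3171961.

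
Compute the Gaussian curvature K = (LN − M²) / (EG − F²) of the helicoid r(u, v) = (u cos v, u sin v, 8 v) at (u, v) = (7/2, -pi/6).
K = -1024/93025

Coefficients of the first fundamental form: E = 1, F = 0, G = u^2 + 64.
Coefficients of the second fundamental form: L = 0, M = -8/sqrt(u^2 + 64), N = 0.
Assemble K = (LN − M²)/(EG − F²) = -64/(u^2 + 64)^2. At (u, v) = (7/2, -pi/6): K = -1024/93025.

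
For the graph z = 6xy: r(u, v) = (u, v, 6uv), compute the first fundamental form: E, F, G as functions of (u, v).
E = 36*v^2 + 1;  F = 36*u*v;  G = 36*u^2 + 1

Compute partials: r_u = (1, 0, 6*v), r_v = (0, 1, 6*u). Then
  E = r_u · r_u = 36*v^2 + 1,
  F = r_u · r_v = 36*u*v,
  G = r_v · r_v = 36*u^2 + 1.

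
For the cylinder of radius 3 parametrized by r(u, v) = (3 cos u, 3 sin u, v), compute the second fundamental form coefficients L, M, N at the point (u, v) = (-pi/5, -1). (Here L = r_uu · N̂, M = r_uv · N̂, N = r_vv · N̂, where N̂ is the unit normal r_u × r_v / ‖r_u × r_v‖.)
L = -3;  M = 0;  N = 0

Compute the unit normal N̂(u, v) = (cos(u), sin(u), 0), and the second partials r_uu, r_uv, r_vv. Take dot products:
  L(u, v) = r_uu · N̂ = -3,
  M(u, v) = r_uv · N̂ = 0,
  N(u, v) = r_vv · N̂ = 0.
Evaluating at (u, v) = (-pi/5, -1):
  L = -3, M = 0, N = 0.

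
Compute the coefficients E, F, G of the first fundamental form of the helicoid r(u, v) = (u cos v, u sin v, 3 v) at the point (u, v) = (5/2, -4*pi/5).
E = 1;  F = 0;  G = 61/4

Partials: r_u = (cos(v), sin(v), 0), r_v = (-u*sin(v), u*cos(v), 3). As functions of (u, v):
  E = r_u · r_u = 1,
  F = r_u · r_v = 0,
  G = r_v · r_v = u^2 + 9.
Evaluating at (u, v) = (5/2, -4*pi/5): E = 1, F = 0, G = 61/4.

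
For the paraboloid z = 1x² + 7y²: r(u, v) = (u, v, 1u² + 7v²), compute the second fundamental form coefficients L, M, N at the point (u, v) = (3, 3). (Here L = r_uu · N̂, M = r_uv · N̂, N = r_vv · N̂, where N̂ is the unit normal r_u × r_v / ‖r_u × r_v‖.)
L = 2*sqrt(1801)/1801;  M = 0;  N = 14*sqrt(1801)/1801

Compute the unit normal N̂(u, v) = (-2*u/sqrt(4*u^2 + 196*v^2 + 1), -14*v/sqrt(4*u^2 + 196*v^2 + 1), 1/sqrt(4*u^2 + 196*v^2 + 1)), and the second partials r_uu, r_uv, r_vv. Take dot products:
  L(u, v) = r_uu · N̂ = 2/sqrt(4*u^2 + 196*v^2 + 1),
  M(u, v) = r_uv · N̂ = 0,
  N(u, v) = r_vv · N̂ = 14/sqrt(4*u^2 + 196*v^2 + 1).
Evaluating at (u, v) = (3, 3):
  L = 2*sqrt(1801)/1801, M = 0, N = 14*sqrt(1801)/1801.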